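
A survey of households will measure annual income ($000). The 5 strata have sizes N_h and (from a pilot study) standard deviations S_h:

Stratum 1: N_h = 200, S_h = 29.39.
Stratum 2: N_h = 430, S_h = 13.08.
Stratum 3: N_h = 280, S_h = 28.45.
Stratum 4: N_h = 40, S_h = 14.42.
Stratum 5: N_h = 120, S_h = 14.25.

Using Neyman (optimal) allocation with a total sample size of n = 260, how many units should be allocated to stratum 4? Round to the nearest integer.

Neyman allocation: n_h = n · N_h S_h / Σ N_i S_i, with n = 260.
  stratum 1: N_h·S_h = 200·29.39 = 5878.00
  stratum 2: N_h·S_h = 430·13.08 = 5624.40
  stratum 3: N_h·S_h = 280·28.45 = 7966.00
  stratum 4: N_h·S_h = 40·14.42 = 576.80
  stratum 5: N_h·S_h = 120·14.25 = 1710.00
Σ N_h S_h = 21755.20
n for stratum 4 = 260·576.80/21755.20 = 6.893 → 7

7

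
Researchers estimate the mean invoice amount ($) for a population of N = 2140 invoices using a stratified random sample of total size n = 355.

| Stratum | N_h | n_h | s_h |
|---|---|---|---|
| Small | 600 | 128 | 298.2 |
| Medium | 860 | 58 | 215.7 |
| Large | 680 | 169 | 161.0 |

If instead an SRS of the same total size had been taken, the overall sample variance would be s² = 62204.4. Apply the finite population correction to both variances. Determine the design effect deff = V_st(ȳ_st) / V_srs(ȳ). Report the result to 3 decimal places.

deff ≈ 1.200

V̂(ȳ_st) = Σ W_h² (1 − n_h/N_h) s_h²/n_h, with W_h = N_h/N and N = 2140:
  stratum Small: (600/2140)²·(1 − 128/600)·298.2²/128 = 42.9607
  stratum Medium: (860/2140)²·(1 − 58/860)·215.7²/58 = 120.814
  stratum Large: (680/2140)²·(1 − 169/680)·161.0²/169 = 11.6377
V_st = 175.412
V_srs = (1 − 355/2140)·62204.4/355 = 146.156
deff = V_st / V_srs = 175.412/146.156 = 1.2002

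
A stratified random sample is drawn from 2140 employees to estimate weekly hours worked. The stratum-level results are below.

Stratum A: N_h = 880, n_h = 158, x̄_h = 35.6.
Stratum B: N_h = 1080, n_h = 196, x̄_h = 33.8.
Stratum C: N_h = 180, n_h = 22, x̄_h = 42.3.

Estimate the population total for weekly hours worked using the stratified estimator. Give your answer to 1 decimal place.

τ̂_st ≈ 75446.0

τ̂_st = Σ N_h x̄_h = 880·35.6 + 1080·33.8 + 180·42.3 = 75446.0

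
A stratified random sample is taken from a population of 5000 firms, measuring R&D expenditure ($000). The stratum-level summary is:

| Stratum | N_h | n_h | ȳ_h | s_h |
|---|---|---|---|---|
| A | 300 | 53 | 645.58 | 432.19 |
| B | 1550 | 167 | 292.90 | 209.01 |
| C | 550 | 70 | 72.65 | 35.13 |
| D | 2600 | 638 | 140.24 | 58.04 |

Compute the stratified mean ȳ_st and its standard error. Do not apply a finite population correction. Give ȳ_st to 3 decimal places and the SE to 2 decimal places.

ȳ_st = Σ W_h ȳ_h = (300·645.58 + 1550·292.90 + 550·72.65 + 2600·140.24)/5000 = 210.45010
V̂(ȳ_st) = Σ W_h² s_h²/n_h, with W_h = N_h/N and N = 5000:
  stratum A: (300/5000)²·432.19²/53 = 12.6875
  stratum B: (1550/5000)²·209.01²/167 = 25.1386
  stratum C: (550/5000)²·35.13²/70 = 0.213326
  stratum D: (2600/5000)²·58.04²/638 = 1.42771
V̂(ȳ_st) = 39.4671
SE(ȳ_st) = √39.4671 = 6.28229

ȳ_st ≈ 210.450, SE ≈ 6.28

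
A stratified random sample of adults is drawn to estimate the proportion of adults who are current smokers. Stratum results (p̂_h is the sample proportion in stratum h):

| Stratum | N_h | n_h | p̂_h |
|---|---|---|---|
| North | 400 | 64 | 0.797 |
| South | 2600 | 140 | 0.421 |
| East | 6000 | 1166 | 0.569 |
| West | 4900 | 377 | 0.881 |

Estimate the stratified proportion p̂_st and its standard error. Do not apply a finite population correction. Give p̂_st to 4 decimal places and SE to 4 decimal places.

N = 13900; stratum weights W_h = N_h/N.
p̂_st = Σ W_h p̂_h = (400·0.797 + 2600·0.421 + 6000·0.569 + 4900·0.881)/13900 = 0.65786
V̂(p̂_st) = Σ W_h² p̂_h(1−p̂_h)/(n_h−1):
  stratum North: (400/13900)²·0.797·0.203/63 = 2.12669e-06
  stratum South: (2600/13900)²·0.421·0.579/139 = 6.13568e-05
  stratum East: (6000/13900)²·0.569·0.431/1165 = 3.92226e-05
  stratum West: (4900/13900)²·0.881·0.119/376 = 3.46495e-05
V̂(p̂_st) = 0.000137356; SE = √V̂ = 0.0117199

p̂_st ≈ 0.6579, SE ≈ 0.0117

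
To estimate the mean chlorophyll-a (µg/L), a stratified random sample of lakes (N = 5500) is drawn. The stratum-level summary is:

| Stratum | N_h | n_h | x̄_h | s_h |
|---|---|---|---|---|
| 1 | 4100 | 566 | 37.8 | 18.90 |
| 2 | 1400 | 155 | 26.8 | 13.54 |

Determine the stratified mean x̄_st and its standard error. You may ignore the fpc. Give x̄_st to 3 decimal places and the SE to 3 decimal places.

x̄_st ≈ 35.000, SE ≈ 0.654

x̄_st = Σ W_h x̄_h = (4100·37.8 + 1400·26.8)/5500 = 35.00000
V̂(x̄_st) = Σ W_h² s_h²/n_h, with W_h = N_h/N and N = 5500:
  stratum 1: (4100/5500)²·18.90²/566 = 0.350711
  stratum 2: (1400/5500)²·13.54²/155 = 0.0766366
V̂(x̄_st) = 0.427348
SE(x̄_st) = √0.427348 = 0.653718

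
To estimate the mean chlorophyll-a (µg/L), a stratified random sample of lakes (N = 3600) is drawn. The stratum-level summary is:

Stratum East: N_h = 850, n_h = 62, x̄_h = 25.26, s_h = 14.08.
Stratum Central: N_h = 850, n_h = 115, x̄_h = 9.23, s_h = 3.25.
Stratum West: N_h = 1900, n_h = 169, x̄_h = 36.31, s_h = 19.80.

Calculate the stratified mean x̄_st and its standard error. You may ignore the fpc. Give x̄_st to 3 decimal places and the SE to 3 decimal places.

x̄_st = Σ W_h x̄_h = (850·25.26 + 850·9.23 + 1900·36.31)/3600 = 27.30708
V̂(x̄_st) = Σ W_h² s_h²/n_h, with W_h = N_h/N and N = 3600:
  stratum East: (850/3600)²·14.08²/62 = 0.178257
  stratum Central: (850/3600)²·3.25²/115 = 0.00512037
  stratum West: (1900/3600)²·19.80²/169 = 0.646169
V̂(x̄_st) = 0.829546
SE(x̄_st) = √0.829546 = 0.910794

x̄_st ≈ 27.307, SE ≈ 0.911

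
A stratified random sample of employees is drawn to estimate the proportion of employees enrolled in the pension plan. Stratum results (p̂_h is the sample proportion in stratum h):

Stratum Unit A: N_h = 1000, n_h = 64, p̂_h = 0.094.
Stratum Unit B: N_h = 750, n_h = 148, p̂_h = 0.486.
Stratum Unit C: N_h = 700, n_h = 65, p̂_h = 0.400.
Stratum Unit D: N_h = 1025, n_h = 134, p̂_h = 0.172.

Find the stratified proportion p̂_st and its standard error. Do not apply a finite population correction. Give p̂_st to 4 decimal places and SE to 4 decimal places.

N = 3475; stratum weights W_h = N_h/N.
p̂_st = Σ W_h p̂_h = (1000·0.094 + 750·0.486 + 700·0.400 + 1025·0.172)/3475 = 0.26325
V̂(p̂_st) = Σ W_h² p̂_h(1−p̂_h)/(n_h−1):
  stratum Unit A: (1000/3475)²·0.094·0.906/63 = 0.000111945
  stratum Unit B: (750/3475)²·0.486·0.514/147 = 7.9158e-05
  stratum Unit C: (700/3475)²·0.400·0.600/64 = 0.000152166
  stratum Unit D: (1025/3475)²·0.172·0.828/133 = 9.31634e-05
V̂(p̂_st) = 0.000436433; SE = √V̂ = 0.020891

p̂_st ≈ 0.2633, SE ≈ 0.0209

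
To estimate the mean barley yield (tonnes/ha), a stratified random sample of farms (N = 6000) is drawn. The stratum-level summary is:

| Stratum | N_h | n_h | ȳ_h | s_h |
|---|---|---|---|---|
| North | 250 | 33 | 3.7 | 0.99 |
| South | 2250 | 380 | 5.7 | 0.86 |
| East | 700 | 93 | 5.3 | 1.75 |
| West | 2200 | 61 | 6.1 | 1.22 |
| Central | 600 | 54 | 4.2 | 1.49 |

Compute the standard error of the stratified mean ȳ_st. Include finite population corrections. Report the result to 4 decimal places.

V̂(ȳ_st) = Σ W_h² (1 − n_h/N_h) s_h²/n_h, with W_h = N_h/N and N = 6000:
  stratum North: (250/6000)²·(1 − 33/250)·0.99²/33 = 4.47563e-05
  stratum South: (2250/6000)²·(1 − 380/2250)·0.86²/380 = 0.000227476
  stratum East: (700/6000)²·(1 − 93/700)·1.75²/93 = 0.000388667
  stratum West: (2200/6000)²·(1 − 61/2200)·1.22²/61 = 0.00318949
  stratum Central: (600/6000)²·(1 − 54/600)·1.49²/54 = 0.000374128
V̂(ȳ_st) = 0.00422451
SE(ȳ_st) = √0.00422451 = 0.0649963

SE(ȳ_st) ≈ 0.0650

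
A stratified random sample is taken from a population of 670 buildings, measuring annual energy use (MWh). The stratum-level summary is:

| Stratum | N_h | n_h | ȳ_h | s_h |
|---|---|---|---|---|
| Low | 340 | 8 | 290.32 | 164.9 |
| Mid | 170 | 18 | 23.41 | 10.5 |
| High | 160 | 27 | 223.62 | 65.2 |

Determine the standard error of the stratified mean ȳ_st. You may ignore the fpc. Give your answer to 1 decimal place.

V̂(ȳ_st) = Σ W_h² s_h²/n_h, with W_h = N_h/N and N = 670:
  stratum Low: (340/670)²·164.9²/8 = 875.305
  stratum Mid: (170/670)²·10.5²/18 = 0.394325
  stratum High: (160/670)²·65.2²/27 = 8.97887
V̂(ȳ_st) = 884.678
SE(ȳ_st) = √884.678 = 29.7435

SE(ȳ_st) ≈ 29.7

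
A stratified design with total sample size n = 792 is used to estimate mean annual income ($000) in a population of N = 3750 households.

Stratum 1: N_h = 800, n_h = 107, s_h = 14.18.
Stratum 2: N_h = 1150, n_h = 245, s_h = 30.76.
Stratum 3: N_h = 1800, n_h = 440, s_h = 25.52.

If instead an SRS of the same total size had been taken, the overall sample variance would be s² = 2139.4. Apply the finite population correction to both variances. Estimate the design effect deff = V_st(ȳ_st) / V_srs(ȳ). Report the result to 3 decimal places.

deff ≈ 0.290

V̂(ȳ_st) = Σ W_h² (1 − n_h/N_h) s_h²/n_h, with W_h = N_h/N and N = 3750:
  stratum 1: (800/3750)²·(1 − 107/800)·14.18²/107 = 0.0740848
  stratum 2: (1150/3750)²·(1 − 245/1150)·30.76²/245 = 0.285819
  stratum 3: (1800/3750)²·(1 − 440/1800)·25.52²/440 = 0.257666
V_st = 0.61757
V_srs = (1 − 792/3750)·2139.4/792 = 2.13076
deff = V_st / V_srs = 0.61757/2.13076 = 0.2898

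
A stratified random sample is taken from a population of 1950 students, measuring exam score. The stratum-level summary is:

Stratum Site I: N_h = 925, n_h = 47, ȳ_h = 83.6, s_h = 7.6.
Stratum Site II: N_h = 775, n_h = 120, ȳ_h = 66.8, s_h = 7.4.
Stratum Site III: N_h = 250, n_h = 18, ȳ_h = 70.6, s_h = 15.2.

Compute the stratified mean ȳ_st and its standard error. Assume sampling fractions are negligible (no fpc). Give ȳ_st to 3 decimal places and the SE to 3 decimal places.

ȳ_st ≈ 75.256, SE ≈ 0.748

ȳ_st = Σ W_h ȳ_h = (925·83.6 + 775·66.8 + 250·70.6)/1950 = 75.25641
V̂(ȳ_st) = Σ W_h² s_h²/n_h, with W_h = N_h/N and N = 1950:
  stratum Site I: (925/1950)²·7.6²/47 = 0.276531
  stratum Site II: (775/1950)²·7.4²/120 = 0.0720803
  stratum Site III: (250/1950)²·15.2²/18 = 0.210972
V̂(ȳ_st) = 0.559583
SE(ȳ_st) = √0.559583 = 0.748053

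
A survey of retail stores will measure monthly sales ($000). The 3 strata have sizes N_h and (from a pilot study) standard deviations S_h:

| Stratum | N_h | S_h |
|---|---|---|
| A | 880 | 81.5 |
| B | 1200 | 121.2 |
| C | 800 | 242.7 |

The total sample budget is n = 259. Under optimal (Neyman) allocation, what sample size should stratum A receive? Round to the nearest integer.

45

Neyman allocation: n_h = n · N_h S_h / Σ N_i S_i, with n = 259.
  stratum A: N_h·S_h = 880·81.5 = 71720.00
  stratum B: N_h·S_h = 1200·121.2 = 145440.00
  stratum C: N_h·S_h = 800·242.7 = 194160.00
Σ N_h S_h = 411320.00
n for stratum A = 259·71720.00/411320.00 = 45.161 → 45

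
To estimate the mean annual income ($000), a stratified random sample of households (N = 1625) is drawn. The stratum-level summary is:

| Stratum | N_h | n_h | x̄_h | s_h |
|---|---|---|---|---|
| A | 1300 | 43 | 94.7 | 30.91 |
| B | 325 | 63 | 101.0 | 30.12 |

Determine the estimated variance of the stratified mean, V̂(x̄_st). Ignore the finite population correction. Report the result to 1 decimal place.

V̂(x̄_st) = Σ W_h² s_h²/n_h, with W_h = N_h/N and N = 1625:
  stratum A: (1300/1625)²·30.91²/43 = 14.2203
  stratum B: (325/1625)²·30.12²/63 = 0.576009
V̂(x̄_st) = 14.7963

V̂(x̄_st) ≈ 14.8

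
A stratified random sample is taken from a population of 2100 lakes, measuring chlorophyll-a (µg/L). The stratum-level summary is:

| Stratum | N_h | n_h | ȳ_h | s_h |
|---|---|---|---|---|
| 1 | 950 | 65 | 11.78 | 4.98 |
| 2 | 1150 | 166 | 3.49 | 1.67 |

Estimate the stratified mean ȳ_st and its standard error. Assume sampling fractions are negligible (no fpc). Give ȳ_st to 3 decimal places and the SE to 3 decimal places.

ȳ_st = Σ W_h ȳ_h = (950·11.78 + 1150·3.49)/2100 = 7.24024
V̂(ȳ_st) = Σ W_h² s_h²/n_h, with W_h = N_h/N and N = 2100:
  stratum 1: (950/2100)²·4.98²/65 = 0.0780825
  stratum 2: (1150/2100)²·1.67²/166 = 0.00503828
V̂(ȳ_st) = 0.0831208
SE(ȳ_st) = √0.0831208 = 0.288307

ȳ_st ≈ 7.240, SE ≈ 0.288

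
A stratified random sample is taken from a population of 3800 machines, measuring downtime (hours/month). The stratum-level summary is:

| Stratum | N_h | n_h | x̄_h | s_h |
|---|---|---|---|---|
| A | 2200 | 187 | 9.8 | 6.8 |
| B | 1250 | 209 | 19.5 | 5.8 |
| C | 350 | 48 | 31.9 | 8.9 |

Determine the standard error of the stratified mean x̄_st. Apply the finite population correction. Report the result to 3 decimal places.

V̂(x̄_st) = Σ W_h² (1 − n_h/N_h) s_h²/n_h, with W_h = N_h/N and N = 3800:
  stratum A: (2200/3800)²·(1 − 187/2200)·6.8²/187 = 0.075836
  stratum B: (1250/3800)²·(1 − 209/1250)·5.8²/209 = 0.0145045
  stratum C: (350/3800)²·(1 − 48/350)·8.9²/48 = 0.0120794
V̂(x̄_st) = 0.10242
SE(x̄_st) = √0.10242 = 0.320031

SE(x̄_st) ≈ 0.320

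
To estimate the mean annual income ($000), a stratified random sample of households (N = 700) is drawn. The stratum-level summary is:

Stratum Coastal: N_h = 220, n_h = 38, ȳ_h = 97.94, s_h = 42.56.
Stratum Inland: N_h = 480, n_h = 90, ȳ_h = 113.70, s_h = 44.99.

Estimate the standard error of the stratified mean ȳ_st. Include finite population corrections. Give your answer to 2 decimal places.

SE(ȳ_st) ≈ 3.53

V̂(ȳ_st) = Σ W_h² (1 − n_h/N_h) s_h²/n_h, with W_h = N_h/N and N = 700:
  stratum Coastal: (220/700)²·(1 − 38/220)·42.56²/38 = 3.89509
  stratum Inland: (480/700)²·(1 − 90/480)·44.99²/90 = 8.5921
V̂(ȳ_st) = 12.4872
SE(ȳ_st) = √12.4872 = 3.53372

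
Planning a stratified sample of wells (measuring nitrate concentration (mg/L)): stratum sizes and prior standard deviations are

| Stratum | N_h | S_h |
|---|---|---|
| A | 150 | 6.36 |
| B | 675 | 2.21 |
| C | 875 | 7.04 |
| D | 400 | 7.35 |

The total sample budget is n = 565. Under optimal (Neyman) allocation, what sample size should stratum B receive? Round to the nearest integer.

Neyman allocation: n_h = n · N_h S_h / Σ N_i S_i, with n = 565.
  stratum A: N_h·S_h = 150·6.36 = 954.00
  stratum B: N_h·S_h = 675·2.21 = 1491.75
  stratum C: N_h·S_h = 875·7.04 = 6160.00
  stratum D: N_h·S_h = 400·7.35 = 2940.00
Σ N_h S_h = 11545.75
n for stratum B = 565·1491.75/11545.75 = 73.000 → 73

73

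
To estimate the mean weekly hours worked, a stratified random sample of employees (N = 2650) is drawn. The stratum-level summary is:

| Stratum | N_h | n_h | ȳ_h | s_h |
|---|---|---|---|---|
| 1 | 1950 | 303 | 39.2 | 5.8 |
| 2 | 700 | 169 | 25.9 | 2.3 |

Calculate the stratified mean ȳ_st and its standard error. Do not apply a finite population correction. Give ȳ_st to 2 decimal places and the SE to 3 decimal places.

ȳ_st ≈ 35.69, SE ≈ 0.250

ȳ_st = Σ W_h ȳ_h = (1950·39.2 + 700·25.9)/2650 = 35.68679
V̂(ȳ_st) = Σ W_h² s_h²/n_h, with W_h = N_h/N and N = 2650:
  stratum 1: (1950/2650)²·5.8²/303 = 0.0601161
  stratum 2: (700/2650)²·2.3²/169 = 0.0021841
V̂(ȳ_st) = 0.0623002
SE(ȳ_st) = √0.0623002 = 0.2496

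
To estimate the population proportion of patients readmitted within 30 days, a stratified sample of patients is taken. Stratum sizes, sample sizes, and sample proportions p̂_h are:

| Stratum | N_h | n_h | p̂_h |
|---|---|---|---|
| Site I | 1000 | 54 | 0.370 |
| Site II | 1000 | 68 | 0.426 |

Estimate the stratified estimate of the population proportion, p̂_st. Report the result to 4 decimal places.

p̂_st ≈ 0.3980

N = 2000; stratum weights W_h = N_h/N.
p̂_st = Σ W_h p̂_h = (1000·0.370 + 1000·0.426)/2000 = 0.39800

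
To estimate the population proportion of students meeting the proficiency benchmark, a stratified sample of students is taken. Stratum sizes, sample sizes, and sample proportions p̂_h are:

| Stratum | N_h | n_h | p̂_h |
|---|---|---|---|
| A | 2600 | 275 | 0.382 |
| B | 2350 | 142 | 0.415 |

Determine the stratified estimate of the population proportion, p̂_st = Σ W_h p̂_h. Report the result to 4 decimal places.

N = 4950; stratum weights W_h = N_h/N.
p̂_st = Σ W_h p̂_h = (2600·0.382 + 2350·0.415)/4950 = 0.39767

p̂_st ≈ 0.3977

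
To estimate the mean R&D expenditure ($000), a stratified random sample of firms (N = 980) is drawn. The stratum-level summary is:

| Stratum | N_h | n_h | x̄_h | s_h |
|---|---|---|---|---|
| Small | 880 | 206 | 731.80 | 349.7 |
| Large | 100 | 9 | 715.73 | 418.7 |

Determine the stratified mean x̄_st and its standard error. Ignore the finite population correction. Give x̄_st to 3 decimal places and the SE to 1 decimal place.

x̄_st ≈ 730.160, SE ≈ 26.1

x̄_st = Σ W_h x̄_h = (880·731.80 + 100·715.73)/980 = 730.16020
V̂(x̄_st) = Σ W_h² s_h²/n_h, with W_h = N_h/N and N = 980:
  stratum Small: (880/980)²·349.7²/206 = 478.671
  stratum Large: (100/980)²·418.7²/9 = 202.82
V̂(x̄_st) = 681.491
SE(x̄_st) = √681.491 = 26.1054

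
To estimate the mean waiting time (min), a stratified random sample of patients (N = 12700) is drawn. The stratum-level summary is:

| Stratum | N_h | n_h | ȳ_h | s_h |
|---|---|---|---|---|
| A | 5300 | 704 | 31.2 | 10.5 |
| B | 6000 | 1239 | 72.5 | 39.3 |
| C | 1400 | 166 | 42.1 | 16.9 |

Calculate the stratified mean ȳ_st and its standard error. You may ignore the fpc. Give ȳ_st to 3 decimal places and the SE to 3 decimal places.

ȳ_st ≈ 51.913, SE ≈ 0.571

ȳ_st = Σ W_h ȳ_h = (5300·31.2 + 6000·72.5 + 1400·42.1)/12700 = 51.91339
V̂(ȳ_st) = Σ W_h² s_h²/n_h, with W_h = N_h/N and N = 12700:
  stratum A: (5300/12700)²·10.5²/704 = 0.0272741
  stratum B: (6000/12700)²·39.3²/1239 = 0.278233
  stratum C: (1400/12700)²·16.9²/166 = 0.0209081
V̂(ȳ_st) = 0.326415
SE(ȳ_st) = √0.326415 = 0.571328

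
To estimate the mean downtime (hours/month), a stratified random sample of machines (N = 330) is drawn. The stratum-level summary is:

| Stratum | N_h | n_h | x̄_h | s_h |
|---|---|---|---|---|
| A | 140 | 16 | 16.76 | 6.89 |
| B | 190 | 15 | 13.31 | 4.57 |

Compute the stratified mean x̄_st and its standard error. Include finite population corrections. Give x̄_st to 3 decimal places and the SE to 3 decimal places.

x̄_st ≈ 14.774, SE ≈ 0.948

x̄_st = Σ W_h x̄_h = (140·16.76 + 190·13.31)/330 = 14.77364
V̂(x̄_st) = Σ W_h² (1 − n_h/N_h) s_h²/n_h, with W_h = N_h/N and N = 330:
  stratum A: (140/330)²·(1 − 16/140)·6.89²/16 = 0.472977
  stratum B: (190/330)²·(1 − 15/190)·4.57²/15 = 0.425114
V̂(x̄_st) = 0.898091
SE(x̄_st) = √0.898091 = 0.947677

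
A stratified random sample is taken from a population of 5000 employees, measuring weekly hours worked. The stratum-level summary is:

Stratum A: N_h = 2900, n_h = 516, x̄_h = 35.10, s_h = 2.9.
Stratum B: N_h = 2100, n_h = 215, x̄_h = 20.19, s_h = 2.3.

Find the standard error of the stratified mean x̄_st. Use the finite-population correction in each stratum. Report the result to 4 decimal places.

SE(x̄_st) ≈ 0.0917

V̂(x̄_st) = Σ W_h² (1 − n_h/N_h) s_h²/n_h, with W_h = N_h/N and N = 5000:
  stratum A: (2900/5000)²·(1 − 516/2900)·2.9²/516 = 0.00450724
  stratum B: (2100/5000)²·(1 − 215/2100)·2.3²/215 = 0.0038959
V̂(x̄_st) = 0.00840314
SE(x̄_st) = √0.00840314 = 0.0916686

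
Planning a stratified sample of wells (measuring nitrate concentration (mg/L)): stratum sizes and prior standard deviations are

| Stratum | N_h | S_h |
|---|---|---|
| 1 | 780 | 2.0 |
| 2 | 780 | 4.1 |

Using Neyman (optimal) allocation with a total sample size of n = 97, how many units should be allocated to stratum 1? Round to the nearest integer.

32

Neyman allocation: n_h = n · N_h S_h / Σ N_i S_i, with n = 97.
  stratum 1: N_h·S_h = 780·2.0 = 1560.00
  stratum 2: N_h·S_h = 780·4.1 = 3198.00
Σ N_h S_h = 4758.00
n for stratum 1 = 97·1560.00/4758.00 = 31.803 → 32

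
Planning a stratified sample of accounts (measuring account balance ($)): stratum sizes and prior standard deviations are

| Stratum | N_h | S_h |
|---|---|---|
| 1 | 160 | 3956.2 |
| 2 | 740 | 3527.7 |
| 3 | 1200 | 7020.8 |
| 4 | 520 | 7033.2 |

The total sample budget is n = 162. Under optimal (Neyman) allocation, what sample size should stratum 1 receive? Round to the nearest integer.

Neyman allocation: n_h = n · N_h S_h / Σ N_i S_i, with n = 162.
  stratum 1: N_h·S_h = 160·3956.2 = 632992.00
  stratum 2: N_h·S_h = 740·3527.7 = 2610498.00
  stratum 3: N_h·S_h = 1200·7020.8 = 8424960.00
  stratum 4: N_h·S_h = 520·7033.2 = 3657264.00
Σ N_h S_h = 15325714.00
n for stratum 1 = 162·632992.00/15325714.00 = 6.691 → 7

7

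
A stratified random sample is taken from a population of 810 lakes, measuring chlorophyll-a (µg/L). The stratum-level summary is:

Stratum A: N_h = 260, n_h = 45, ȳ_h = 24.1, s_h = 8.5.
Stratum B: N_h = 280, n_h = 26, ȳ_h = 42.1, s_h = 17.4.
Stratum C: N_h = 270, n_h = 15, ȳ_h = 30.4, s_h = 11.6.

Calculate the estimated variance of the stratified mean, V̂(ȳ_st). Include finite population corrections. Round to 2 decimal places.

V̂(ȳ_st) = Σ W_h² (1 − n_h/N_h) s_h²/n_h, with W_h = N_h/N and N = 810:
  stratum A: (260/810)²·(1 − 45/260)·8.5²/45 = 0.136794
  stratum B: (280/810)²·(1 − 26/280)·17.4²/26 = 1.26225
  stratum C: (270/810)²·(1 − 15/270)·11.6²/15 = 0.941366
V̂(ȳ_st) = 2.34041

V̂(ȳ_st) ≈ 2.34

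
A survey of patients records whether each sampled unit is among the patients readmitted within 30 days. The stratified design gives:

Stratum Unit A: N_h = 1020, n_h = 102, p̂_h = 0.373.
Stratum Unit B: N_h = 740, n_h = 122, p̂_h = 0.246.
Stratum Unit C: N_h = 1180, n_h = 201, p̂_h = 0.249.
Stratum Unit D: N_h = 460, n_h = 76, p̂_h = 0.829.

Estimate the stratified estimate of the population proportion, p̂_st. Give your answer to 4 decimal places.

p̂_st ≈ 0.3640

N = 3400; stratum weights W_h = N_h/N.
p̂_st = Σ W_h p̂_h = (1020·0.373 + 740·0.246 + 1180·0.249 + 460·0.829)/3400 = 0.36402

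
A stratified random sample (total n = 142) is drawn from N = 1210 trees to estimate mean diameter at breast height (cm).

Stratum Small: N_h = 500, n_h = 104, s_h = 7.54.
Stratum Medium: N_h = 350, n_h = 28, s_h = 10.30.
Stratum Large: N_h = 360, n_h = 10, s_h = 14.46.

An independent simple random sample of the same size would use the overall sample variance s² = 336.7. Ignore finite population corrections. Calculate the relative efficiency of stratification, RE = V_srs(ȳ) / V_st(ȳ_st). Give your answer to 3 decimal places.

V̂(ȳ_st) = Σ W_h² s_h²/n_h, with W_h = N_h/N and N = 1210:
  stratum Small: (500/1210)²·7.54²/104 = 0.0933423
  stratum Medium: (350/1210)²·10.30²/28 = 0.317016
  stratum Large: (360/1210)²·14.46²/10 = 1.85085
V_st = 2.26121
V_srs = s²/n = 336.7/142 = 2.37113
Relative efficiency = V_srs / V_st = 2.37113/2.26121 = 1.0486

RE ≈ 1.049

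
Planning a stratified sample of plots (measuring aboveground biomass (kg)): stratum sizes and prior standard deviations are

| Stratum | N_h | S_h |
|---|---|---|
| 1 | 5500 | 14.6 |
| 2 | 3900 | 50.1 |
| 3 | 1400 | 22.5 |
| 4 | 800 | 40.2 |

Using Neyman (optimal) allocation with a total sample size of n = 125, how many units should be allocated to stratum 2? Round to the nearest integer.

72

Neyman allocation: n_h = n · N_h S_h / Σ N_i S_i, with n = 125.
  stratum 1: N_h·S_h = 5500·14.6 = 80300.00
  stratum 2: N_h·S_h = 3900·50.1 = 195390.00
  stratum 3: N_h·S_h = 1400·22.5 = 31500.00
  stratum 4: N_h·S_h = 800·40.2 = 32160.00
Σ N_h S_h = 339350.00
n for stratum 2 = 125·195390.00/339350.00 = 71.972 → 72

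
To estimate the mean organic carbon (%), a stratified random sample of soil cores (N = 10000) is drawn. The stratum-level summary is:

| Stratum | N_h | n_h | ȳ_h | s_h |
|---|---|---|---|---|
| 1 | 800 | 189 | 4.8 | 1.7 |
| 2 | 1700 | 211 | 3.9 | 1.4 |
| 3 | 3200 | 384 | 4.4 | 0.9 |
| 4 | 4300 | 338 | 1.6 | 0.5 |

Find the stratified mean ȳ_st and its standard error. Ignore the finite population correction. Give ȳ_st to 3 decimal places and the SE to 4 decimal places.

ȳ_st ≈ 3.143, SE ≈ 0.0268

ȳ_st = Σ W_h ȳ_h = (800·4.8 + 1700·3.9 + 3200·4.4 + 4300·1.6)/10000 = 3.14300
V̂(ȳ_st) = Σ W_h² s_h²/n_h, with W_h = N_h/N and N = 10000:
  stratum 1: (800/10000)²·1.7²/189 = 9.78624e-05
  stratum 2: (1700/10000)²·1.4²/211 = 0.000268455
  stratum 3: (3200/10000)²·0.9²/384 = 0.000216
  stratum 4: (4300/10000)²·0.5²/338 = 0.00013676
V̂(ȳ_st) = 0.000719078
SE(ȳ_st) = √0.000719078 = 0.0268156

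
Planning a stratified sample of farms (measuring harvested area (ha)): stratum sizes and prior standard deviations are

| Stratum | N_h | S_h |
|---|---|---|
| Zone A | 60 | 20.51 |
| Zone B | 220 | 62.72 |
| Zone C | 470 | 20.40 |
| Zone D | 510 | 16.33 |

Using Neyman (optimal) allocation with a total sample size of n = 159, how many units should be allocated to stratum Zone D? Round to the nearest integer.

40

Neyman allocation: n_h = n · N_h S_h / Σ N_i S_i, with n = 159.
  stratum Zone A: N_h·S_h = 60·20.51 = 1230.60
  stratum Zone B: N_h·S_h = 220·62.72 = 13798.40
  stratum Zone C: N_h·S_h = 470·20.40 = 9588.00
  stratum Zone D: N_h·S_h = 510·16.33 = 8328.30
Σ N_h S_h = 32945.30
n for stratum Zone D = 159·8328.30/32945.30 = 40.194 → 40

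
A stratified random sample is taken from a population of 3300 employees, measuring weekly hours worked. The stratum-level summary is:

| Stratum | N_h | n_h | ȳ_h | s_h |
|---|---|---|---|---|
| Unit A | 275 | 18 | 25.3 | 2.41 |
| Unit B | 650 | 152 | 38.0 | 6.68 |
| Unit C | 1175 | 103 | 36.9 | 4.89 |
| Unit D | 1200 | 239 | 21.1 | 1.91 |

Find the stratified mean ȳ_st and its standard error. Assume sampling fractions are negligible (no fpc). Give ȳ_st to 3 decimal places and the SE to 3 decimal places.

ȳ_st = Σ W_h ȳ_h = (275·25.3 + 650·38.0 + 1175·36.9 + 1200·21.1)/3300 = 30.40455
V̂(ȳ_st) = Σ W_h² s_h²/n_h, with W_h = N_h/N and N = 3300:
  stratum Unit A: (275/3300)²·2.41²/18 = 0.00224078
  stratum Unit B: (650/3300)²·6.68²/152 = 0.0113896
  stratum Unit C: (1175/3300)²·4.89²/103 = 0.0294326
  stratum Unit D: (1200/3300)²·1.91²/239 = 0.00201838
V̂(ȳ_st) = 0.0450813
SE(ȳ_st) = √0.0450813 = 0.212324

ȳ_st ≈ 30.405, SE ≈ 0.212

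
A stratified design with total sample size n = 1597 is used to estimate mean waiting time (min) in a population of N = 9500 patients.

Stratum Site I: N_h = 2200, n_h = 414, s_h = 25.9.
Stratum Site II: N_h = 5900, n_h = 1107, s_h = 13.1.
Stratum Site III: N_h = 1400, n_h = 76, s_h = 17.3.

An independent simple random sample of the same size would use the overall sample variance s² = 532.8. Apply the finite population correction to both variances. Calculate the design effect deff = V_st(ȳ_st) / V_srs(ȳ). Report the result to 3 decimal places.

V̂(ȳ_st) = Σ W_h² (1 − n_h/N_h) s_h²/n_h, with W_h = N_h/N and N = 9500:
  stratum Site I: (2200/9500)²·(1 − 414/2200)·25.9²/414 = 0.0705434
  stratum Site II: (5900/9500)²·(1 − 1107/5900)·13.1²/1107 = 0.0485744
  stratum Site III: (1400/9500)²·(1 − 76/1400)·17.3²/76 = 0.0808812
V_st = 0.199999
V_srs = (1 − 1597/9500)·532.8/1597 = 0.277541
deff = V_st / V_srs = 0.199999/0.277541 = 0.7206

deff ≈ 0.721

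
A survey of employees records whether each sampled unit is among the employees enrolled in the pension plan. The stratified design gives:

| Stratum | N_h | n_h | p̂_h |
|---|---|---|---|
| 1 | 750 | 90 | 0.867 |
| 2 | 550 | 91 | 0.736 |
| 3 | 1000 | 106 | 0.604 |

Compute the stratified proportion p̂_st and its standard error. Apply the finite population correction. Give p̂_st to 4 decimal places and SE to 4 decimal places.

p̂_st ≈ 0.7213, SE ≈ 0.0247

N = 2300; stratum weights W_h = N_h/N.
p̂_st = Σ W_h p̂_h = (750·0.867 + 550·0.736 + 1000·0.604)/2300 = 0.72133
V̂(p̂_st) = Σ W_h² (1 − n_h/N_h) p̂_h(1−p̂_h)/(n_h−1):
  stratum 1: (750/2300)²·(1 − 90/750)·0.867·0.133/89 = 0.000121236
  stratum 2: (550/2300)²·(1 − 91/550)·0.736·0.264/90 = 0.000103029
  stratum 3: (1000/2300)²·(1 − 106/1000)·0.604·0.396/105 = 0.000384968
V̂(p̂_st) = 0.000609233; SE = √V̂ = 0.0246826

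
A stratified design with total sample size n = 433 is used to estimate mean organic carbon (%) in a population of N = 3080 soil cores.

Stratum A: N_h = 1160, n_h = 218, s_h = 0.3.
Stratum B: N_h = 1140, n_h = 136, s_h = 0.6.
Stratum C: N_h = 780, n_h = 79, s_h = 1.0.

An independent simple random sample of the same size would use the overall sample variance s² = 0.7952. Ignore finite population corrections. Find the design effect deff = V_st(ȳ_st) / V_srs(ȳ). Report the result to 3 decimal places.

V̂(ȳ_st) = Σ W_h² s_h²/n_h, with W_h = N_h/N and N = 3080:
  stratum A: (1160/3080)²·0.3²/218 = 5.85599e-05
  stratum B: (1140/3080)²·0.6²/136 = 0.000362637
  stratum C: (780/3080)²·1.0²/79 = 0.000811822
V_st = 0.00123302
V_srs = s²/n = 0.7952/433 = 0.00183649
deff = V_st / V_srs = 0.00123302/0.00183649 = 0.6714

deff ≈ 0.671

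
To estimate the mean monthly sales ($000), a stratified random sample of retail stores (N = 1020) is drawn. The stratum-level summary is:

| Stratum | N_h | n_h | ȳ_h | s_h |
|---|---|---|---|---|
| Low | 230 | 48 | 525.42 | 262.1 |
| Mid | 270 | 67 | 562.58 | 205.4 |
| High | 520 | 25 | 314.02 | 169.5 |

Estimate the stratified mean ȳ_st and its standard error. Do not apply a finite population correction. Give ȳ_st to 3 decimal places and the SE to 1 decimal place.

ȳ_st ≈ 427.484, SE ≈ 20.4

ȳ_st = Σ W_h ȳ_h = (230·525.42 + 270·562.58 + 520·314.02)/1020 = 427.48392
V̂(ȳ_st) = Σ W_h² s_h²/n_h, with W_h = N_h/N and N = 1020:
  stratum Low: (230/1020)²·262.1²/48 = 72.7693
  stratum Mid: (270/1020)²·205.4²/67 = 44.1218
  stratum High: (520/1020)²·169.5²/25 = 298.68
V̂(ȳ_st) = 415.571
SE(ȳ_st) = √415.571 = 20.3856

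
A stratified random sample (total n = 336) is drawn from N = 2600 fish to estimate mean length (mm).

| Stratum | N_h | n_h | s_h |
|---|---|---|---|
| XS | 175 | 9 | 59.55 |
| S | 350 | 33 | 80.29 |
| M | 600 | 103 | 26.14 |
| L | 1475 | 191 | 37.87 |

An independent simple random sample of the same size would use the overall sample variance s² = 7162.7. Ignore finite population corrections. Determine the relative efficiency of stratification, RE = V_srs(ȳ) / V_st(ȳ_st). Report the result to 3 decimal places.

RE ≈ 2.633

V̂(ȳ_st) = Σ W_h² s_h²/n_h, with W_h = N_h/N and N = 2600:
  stratum XS: (175/2600)²·59.55²/9 = 1.78505
  stratum S: (350/2600)²·80.29²/33 = 3.53996
  stratum M: (600/2600)²·26.14²/103 = 0.353289
  stratum L: (1475/2600)²·37.87²/191 = 2.41654
V_st = 8.09484
V_srs = s²/n = 7162.7/336 = 21.3176
Relative efficiency = V_srs / V_st = 21.3176/8.09484 = 2.6335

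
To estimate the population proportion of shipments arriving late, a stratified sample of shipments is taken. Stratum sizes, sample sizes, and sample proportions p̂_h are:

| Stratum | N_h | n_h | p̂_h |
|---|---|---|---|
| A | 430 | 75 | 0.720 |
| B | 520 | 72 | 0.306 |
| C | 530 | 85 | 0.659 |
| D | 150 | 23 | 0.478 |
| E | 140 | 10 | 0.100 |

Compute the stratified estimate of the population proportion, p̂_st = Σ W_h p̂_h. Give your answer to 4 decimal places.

p̂_st ≈ 0.5106

N = 1770; stratum weights W_h = N_h/N.
p̂_st = Σ W_h p̂_h = (430·0.720 + 520·0.306 + 530·0.659 + 150·0.478 + 140·0.100)/1770 = 0.51056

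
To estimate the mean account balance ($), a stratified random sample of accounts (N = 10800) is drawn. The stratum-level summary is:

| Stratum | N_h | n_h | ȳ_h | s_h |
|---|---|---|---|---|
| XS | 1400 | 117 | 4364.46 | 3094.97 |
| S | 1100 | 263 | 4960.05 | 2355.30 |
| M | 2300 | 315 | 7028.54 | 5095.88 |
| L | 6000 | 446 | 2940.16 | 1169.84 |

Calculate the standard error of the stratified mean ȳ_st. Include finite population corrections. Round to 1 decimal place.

V̂(ȳ_st) = Σ W_h² (1 − n_h/N_h) s_h²/n_h, with W_h = N_h/N and N = 10800:
  stratum XS: (1400/10800)²·(1 − 117/1400)·3094.97²/117 = 1260.77
  stratum S: (1100/10800)²·(1 − 263/1100)·2355.30²/263 = 166.497
  stratum M: (2300/10800)²·(1 − 315/2300)·5095.88²/315 = 3226.77
  stratum L: (6000/10800)²·(1 − 446/6000)·1169.84²/446 = 876.653
V̂(ȳ_st) = 5530.69
SE(ȳ_st) = √5530.69 = 74.3686

SE(ȳ_st) ≈ 74.4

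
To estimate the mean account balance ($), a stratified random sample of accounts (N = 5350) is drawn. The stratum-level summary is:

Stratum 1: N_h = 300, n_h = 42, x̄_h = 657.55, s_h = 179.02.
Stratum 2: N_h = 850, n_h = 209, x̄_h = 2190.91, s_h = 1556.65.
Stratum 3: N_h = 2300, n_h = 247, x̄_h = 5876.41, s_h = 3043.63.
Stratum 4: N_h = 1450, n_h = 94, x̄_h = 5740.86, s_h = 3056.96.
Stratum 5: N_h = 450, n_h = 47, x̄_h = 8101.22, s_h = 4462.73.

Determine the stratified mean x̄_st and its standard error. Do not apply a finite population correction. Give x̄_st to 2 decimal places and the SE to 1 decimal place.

x̄_st = Σ W_h x̄_h = (300·657.55 + 850·2190.91 + 2300·5876.41 + 1450·5740.86 + 450·8101.22)/5350 = 5148.61262
V̂(x̄_st) = Σ W_h² s_h²/n_h, with W_h = N_h/N and N = 5350:
  stratum 1: (300/5350)²·179.02²/42 = 2.39932
  stratum 2: (850/5350)²·1556.65²/209 = 292.662
  stratum 3: (2300/5350)²·3043.63²/247 = 6931.62
  stratum 4: (1450/5350)²·3056.96²/94 = 7302.64
  stratum 5: (450/5350)²·4462.73²/47 = 2997.93
V̂(x̄_st) = 17527.3
SE(x̄_st) = √17527.3 = 132.391

x̄_st ≈ 5148.61, SE ≈ 132.4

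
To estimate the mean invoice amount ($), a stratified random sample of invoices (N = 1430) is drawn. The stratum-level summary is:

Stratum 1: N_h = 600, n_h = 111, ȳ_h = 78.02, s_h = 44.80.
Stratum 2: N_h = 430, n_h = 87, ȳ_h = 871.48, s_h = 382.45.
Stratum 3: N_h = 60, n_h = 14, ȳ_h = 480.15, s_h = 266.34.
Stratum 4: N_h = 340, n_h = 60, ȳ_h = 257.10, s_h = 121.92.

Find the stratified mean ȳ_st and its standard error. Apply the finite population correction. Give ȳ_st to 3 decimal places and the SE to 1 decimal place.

ȳ_st = Σ W_h ȳ_h = (600·78.02 + 430·871.48 + 60·480.15 + 340·257.10)/1430 = 376.06392
V̂(ȳ_st) = Σ W_h² (1 − n_h/N_h) s_h²/n_h, with W_h = N_h/N and N = 1430:
  stratum 1: (600/1430)²·(1 − 111/600)·44.80²/111 = 2.59431
  stratum 2: (430/1430)²·(1 − 87/430)·382.45²/87 = 121.261
  stratum 3: (60/1430)²·(1 − 14/60)·266.34²/14 = 6.83883
  stratum 4: (340/1430)²·(1 − 60/340)·121.92²/60 = 11.5336
V̂(ȳ_st) = 142.228
SE(ȳ_st) = √142.228 = 11.9259

ȳ_st ≈ 376.064, SE ≈ 11.9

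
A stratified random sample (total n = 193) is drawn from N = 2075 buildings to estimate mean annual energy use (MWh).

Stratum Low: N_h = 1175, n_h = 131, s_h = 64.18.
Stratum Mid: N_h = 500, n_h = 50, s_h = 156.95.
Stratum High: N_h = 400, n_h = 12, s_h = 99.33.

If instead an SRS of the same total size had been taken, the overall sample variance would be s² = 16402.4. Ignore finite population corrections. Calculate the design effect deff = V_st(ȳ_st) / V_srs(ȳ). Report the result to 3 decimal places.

deff ≈ 0.815

V̂(ȳ_st) = Σ W_h² s_h²/n_h, with W_h = N_h/N and N = 2075:
  stratum Low: (1175/2075)²·64.18²/131 = 10.0825
  stratum Mid: (500/2075)²·156.95²/50 = 28.606
  stratum High: (400/2075)²·99.33²/12 = 30.5537
V_st = 69.2421
V_srs = s²/n = 16402.4/193 = 84.9865
deff = V_st / V_srs = 69.2421/84.9865 = 0.8147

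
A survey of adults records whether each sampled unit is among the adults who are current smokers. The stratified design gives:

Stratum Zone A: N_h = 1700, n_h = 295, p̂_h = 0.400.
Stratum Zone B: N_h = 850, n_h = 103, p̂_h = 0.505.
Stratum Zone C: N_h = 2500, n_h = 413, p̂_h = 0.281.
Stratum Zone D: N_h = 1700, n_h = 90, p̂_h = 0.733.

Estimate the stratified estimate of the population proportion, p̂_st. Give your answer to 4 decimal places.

p̂_st ≈ 0.4530

N = 6750; stratum weights W_h = N_h/N.
p̂_st = Σ W_h p̂_h = (1700·0.400 + 850·0.505 + 2500·0.281 + 1700·0.733)/6750 = 0.45301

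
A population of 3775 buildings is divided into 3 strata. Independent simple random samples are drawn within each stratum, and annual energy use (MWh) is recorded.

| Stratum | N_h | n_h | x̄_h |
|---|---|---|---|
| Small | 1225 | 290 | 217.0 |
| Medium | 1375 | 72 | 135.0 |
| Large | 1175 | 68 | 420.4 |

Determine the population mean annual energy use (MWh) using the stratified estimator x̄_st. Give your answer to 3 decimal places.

x̄_st ≈ 250.442

N = Σ N_h = 3775. Stratum weights W_h = N_h/N.
x̄_st = (1225·217.0 + 1375·135.0 + 1175·420.4) / 3775 = 250.44238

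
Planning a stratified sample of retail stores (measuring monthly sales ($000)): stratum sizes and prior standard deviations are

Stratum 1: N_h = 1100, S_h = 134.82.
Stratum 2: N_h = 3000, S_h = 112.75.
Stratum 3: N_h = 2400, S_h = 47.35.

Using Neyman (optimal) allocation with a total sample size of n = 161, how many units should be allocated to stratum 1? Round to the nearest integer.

40

Neyman allocation: n_h = n · N_h S_h / Σ N_i S_i, with n = 161.
  stratum 1: N_h·S_h = 1100·134.82 = 148302.00
  stratum 2: N_h·S_h = 3000·112.75 = 338250.00
  stratum 3: N_h·S_h = 2400·47.35 = 113640.00
Σ N_h S_h = 600192.00
n for stratum 1 = 161·148302.00/600192.00 = 39.782 → 40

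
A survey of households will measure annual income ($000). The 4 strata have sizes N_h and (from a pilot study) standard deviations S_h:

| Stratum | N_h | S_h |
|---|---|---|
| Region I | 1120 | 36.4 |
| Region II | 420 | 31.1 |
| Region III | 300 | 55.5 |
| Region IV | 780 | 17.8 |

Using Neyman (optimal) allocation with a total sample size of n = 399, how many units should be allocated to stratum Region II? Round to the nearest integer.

62

Neyman allocation: n_h = n · N_h S_h / Σ N_i S_i, with n = 399.
  stratum Region I: N_h·S_h = 1120·36.4 = 40768.00
  stratum Region II: N_h·S_h = 420·31.1 = 13062.00
  stratum Region III: N_h·S_h = 300·55.5 = 16650.00
  stratum Region IV: N_h·S_h = 780·17.8 = 13884.00
Σ N_h S_h = 84364.00
n for stratum Region II = 399·13062.00/84364.00 = 61.777 → 62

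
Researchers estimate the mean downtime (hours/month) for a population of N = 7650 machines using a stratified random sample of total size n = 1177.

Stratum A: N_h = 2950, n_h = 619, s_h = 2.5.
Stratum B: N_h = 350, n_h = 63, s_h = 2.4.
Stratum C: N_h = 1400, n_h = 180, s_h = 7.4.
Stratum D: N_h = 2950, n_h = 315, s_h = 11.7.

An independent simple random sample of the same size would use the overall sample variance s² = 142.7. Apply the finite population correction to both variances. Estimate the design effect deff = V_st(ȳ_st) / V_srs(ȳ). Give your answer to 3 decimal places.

deff ≈ 0.662

V̂(ȳ_st) = Σ W_h² (1 − n_h/N_h) s_h²/n_h, with W_h = N_h/N and N = 7650:
  stratum A: (2950/7650)²·(1 − 619/2950)·2.5²/619 = 0.0011864
  stratum B: (350/7650)²·(1 − 63/350)·2.4²/63 = 0.000156931
  stratum C: (1400/7650)²·(1 − 180/1400)·7.4²/180 = 0.00887883
  stratum D: (2950/7650)²·(1 − 315/2950)·11.7²/315 = 0.0577219
V_st = 0.0679441
V_srs = (1 − 1177/7650)·142.7/1177 = 0.102587
deff = V_st / V_srs = 0.0679441/0.102587 = 0.6623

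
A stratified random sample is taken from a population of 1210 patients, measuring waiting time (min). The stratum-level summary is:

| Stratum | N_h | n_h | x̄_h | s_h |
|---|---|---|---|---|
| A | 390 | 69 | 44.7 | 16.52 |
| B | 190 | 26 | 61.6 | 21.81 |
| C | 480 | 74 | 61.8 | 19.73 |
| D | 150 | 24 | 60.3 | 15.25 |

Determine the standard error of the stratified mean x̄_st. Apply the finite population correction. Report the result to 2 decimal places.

V̂(x̄_st) = Σ W_h² (1 − n_h/N_h) s_h²/n_h, with W_h = N_h/N and N = 1210:
  stratum A: (390/1210)²·(1 − 69/390)·16.52²/69 = 0.338197
  stratum B: (190/1210)²·(1 − 26/190)·21.81²/26 = 0.389372
  stratum C: (480/1210)²·(1 − 74/480)·19.73²/74 = 0.700195
  stratum D: (150/1210)²·(1 − 24/150)·15.25²/24 = 0.125089
V̂(x̄_st) = 1.55285
SE(x̄_st) = √1.55285 = 1.24614

SE(x̄_st) ≈ 1.25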